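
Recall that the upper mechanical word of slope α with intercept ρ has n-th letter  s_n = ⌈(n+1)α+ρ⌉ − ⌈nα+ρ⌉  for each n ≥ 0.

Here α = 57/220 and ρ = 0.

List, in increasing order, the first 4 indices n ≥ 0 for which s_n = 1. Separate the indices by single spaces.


n=0: ⌈57/220⌉−⌈0/220⌉ = 1−0 = 1  ← one
n=1: ⌈114/220⌉−⌈57/220⌉ = 1−1 = 0
n=2: ⌈171/220⌉−⌈114/220⌉ = 1−1 = 0
n=3: ⌈228/220⌉−⌈171/220⌉ = 2−1 = 1  ← one
n=4: ⌈285/220⌉−⌈228/220⌉ = 2−2 = 0
n=5: ⌈342/220⌉−⌈285/220⌉ = 2−2 = 0
n=6: ⌈399/220⌉−⌈342/220⌉ = 2−2 = 0
n=7: ⌈456/220⌉−⌈399/220⌉ = 3−2 = 1  ← one
n=8: ⌈513/220⌉−⌈456/220⌉ = 3−3 = 0
n=9: ⌈570/220⌉−⌈513/220⌉ = 3−3 = 0
n=10: ⌈627/220⌉−⌈570/220⌉ = 3−3 = 0
n=11: ⌈684/220⌉−⌈627/220⌉ = 4−3 = 1  ← one
positions of the first 4 ones: 0 3 7 11

0 3 7 11


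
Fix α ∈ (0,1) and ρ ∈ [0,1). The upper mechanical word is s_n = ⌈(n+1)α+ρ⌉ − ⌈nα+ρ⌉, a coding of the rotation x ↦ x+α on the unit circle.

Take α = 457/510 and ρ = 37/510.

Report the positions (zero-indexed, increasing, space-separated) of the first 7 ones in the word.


1 2 3 4 5 6 7

n=0: ⌈494/510⌉−⌈37/510⌉ = 1−1 = 0
n=1: ⌈951/510⌉−⌈494/510⌉ = 2−1 = 1  ← one
n=2: ⌈1408/510⌉−⌈951/510⌉ = 3−2 = 1  ← one
n=3: ⌈1865/510⌉−⌈1408/510⌉ = 4−3 = 1  ← one
n=4: ⌈2322/510⌉−⌈1865/510⌉ = 5−4 = 1  ← one
n=5: ⌈2779/510⌉−⌈2322/510⌉ = 6−5 = 1  ← one
n=6: ⌈3236/510⌉−⌈2779/510⌉ = 7−6 = 1  ← one
n=7: ⌈3693/510⌉−⌈3236/510⌉ = 8−7 = 1  ← one
positions of the first 7 ones: 1 2 3 4 5 6 7


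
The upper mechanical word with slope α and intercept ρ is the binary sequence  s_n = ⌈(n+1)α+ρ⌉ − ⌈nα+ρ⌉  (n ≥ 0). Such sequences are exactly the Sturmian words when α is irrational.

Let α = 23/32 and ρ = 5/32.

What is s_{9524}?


(n+1)α + ρ = (9525·23 + 5) / 32 = 219080/32
nα + ρ     = (9524·23 + 5) / 32 = 219057/32
⌈219080/32⌉ = 6847,  ⌈219057/32⌉ = 6846
s_{9524} = 6847 − 6846 = 1

1


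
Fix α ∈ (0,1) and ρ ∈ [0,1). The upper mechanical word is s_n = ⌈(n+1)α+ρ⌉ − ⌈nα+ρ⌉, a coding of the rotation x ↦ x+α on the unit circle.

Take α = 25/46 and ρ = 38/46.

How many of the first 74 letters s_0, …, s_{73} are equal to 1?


41

#1s = Σ_{n=0}^{73} s_n = Σ_{n=0}^{73} (⌈(n+1)α+ρ⌉ − ⌈nα+ρ⌉)
the sum telescopes: every ⌈nα+ρ⌉ with 0 < n < 74 appears once with + and once with −, leaving ⌈74α+ρ⌉ − ⌈0·α+ρ⌉
74α + ρ = (74·25 + 38) / 46 = 1888/46
ρ = 38/46
⌈1888/46⌉ = 42,  ⌈38/46⌉ = 1
#1s = 42 − 1 = 41


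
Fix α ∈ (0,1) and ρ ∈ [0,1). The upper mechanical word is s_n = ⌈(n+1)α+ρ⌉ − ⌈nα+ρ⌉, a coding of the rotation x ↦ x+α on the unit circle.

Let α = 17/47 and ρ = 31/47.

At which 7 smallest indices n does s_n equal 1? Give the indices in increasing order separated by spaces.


0 3 6 9 12 14 17

n=0: ⌈48/47⌉−⌈31/47⌉ = 2−1 = 1  ← one
n=1: ⌈65/47⌉−⌈48/47⌉ = 2−2 = 0
n=2: ⌈82/47⌉−⌈65/47⌉ = 2−2 = 0
n=3: ⌈99/47⌉−⌈82/47⌉ = 3−2 = 1  ← one
n=4: ⌈116/47⌉−⌈99/47⌉ = 3−3 = 0
n=5: ⌈133/47⌉−⌈116/47⌉ = 3−3 = 0
n=6: ⌈150/47⌉−⌈133/47⌉ = 4−3 = 1  ← one
n=7: ⌈167/47⌉−⌈150/47⌉ = 4−4 = 0
n=8: ⌈184/47⌉−⌈167/47⌉ = 4−4 = 0
n=9: ⌈201/47⌉−⌈184/47⌉ = 5−4 = 1  ← one
n=10: ⌈218/47⌉−⌈201/47⌉ = 5−5 = 0
n=11: ⌈235/47⌉−⌈218/47⌉ = 5−5 = 0
n=12: ⌈252/47⌉−⌈235/47⌉ = 6−5 = 1  ← one
n=13: ⌈269/47⌉−⌈252/47⌉ = 6−6 = 0
n=14: ⌈286/47⌉−⌈269/47⌉ = 7−6 = 1  ← one
n=15: ⌈303/47⌉−⌈286/47⌉ = 7−7 = 0
n=16: ⌈320/47⌉−⌈303/47⌉ = 7−7 = 0
n=17: ⌈337/47⌉−⌈320/47⌉ = 8−7 = 1  ← one
positions of the first 7 ones: 0 3 6 9 12 14 17


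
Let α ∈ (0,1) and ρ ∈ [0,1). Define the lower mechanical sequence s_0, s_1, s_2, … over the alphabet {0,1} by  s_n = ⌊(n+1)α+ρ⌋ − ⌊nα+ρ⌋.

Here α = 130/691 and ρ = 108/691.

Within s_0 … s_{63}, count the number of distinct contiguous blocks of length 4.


5

t_n = ⌊(n·130+108)/691⌋ for n = 0 … 64:
  n=0…9: ⌊108/691⌋=0 ⌊238/691⌋=0 ⌊368/691⌋=0 ⌊498/691⌋=0 ⌊628/691⌋=0 ⌊758/691⌋=1 ⌊888/691⌋=1 ⌊1018/691⌋=1 ⌊1148/691⌋=1 ⌊1278/691⌋=1
  n=10…19: ⌊1408/691⌋=2 ⌊1538/691⌋=2 ⌊1668/691⌋=2 ⌊1798/691⌋=2 ⌊1928/691⌋=2 ⌊2058/691⌋=2 ⌊2188/691⌋=3 ⌊2318/691⌋=3 ⌊2448/691⌋=3 ⌊2578/691⌋=3
  n=20…29: ⌊2708/691⌋=3 ⌊2838/691⌋=4 ⌊2968/691⌋=4 ⌊3098/691⌋=4 ⌊3228/691⌋=4 ⌊3358/691⌋=4 ⌊3488/691⌋=5 ⌊3618/691⌋=5 ⌊3748/691⌋=5 ⌊3878/691⌋=5
  n=30…39: ⌊4008/691⌋=5 ⌊4138/691⌋=5 ⌊4268/691⌋=6 ⌊4398/691⌋=6 ⌊4528/691⌋=6 ⌊4658/691⌋=6 ⌊4788/691⌋=6 ⌊4918/691⌋=7 ⌊5048/691⌋=7 ⌊5178/691⌋=7
  n=40…49: ⌊5308/691⌋=7 ⌊5438/691⌋=7 ⌊5568/691⌋=8 ⌊5698/691⌋=8 ⌊5828/691⌋=8 ⌊5958/691⌋=8 ⌊6088/691⌋=8 ⌊6218/691⌋=8 ⌊6348/691⌋=9 ⌊6478/691⌋=9
  n=50…59: ⌊6608/691⌋=9 ⌊6738/691⌋=9 ⌊6868/691⌋=9 ⌊6998/691⌋=10 ⌊7128/691⌋=10 ⌊7258/691⌋=10 ⌊7388/691⌋=10 ⌊7518/691⌋=10 ⌊7648/691⌋=11 ⌊7778/691⌋=11
  n=60…64: ⌊7908/691⌋=11 ⌊8038/691⌋=11 ⌊8168/691⌋=11 ⌊8298/691⌋=12 ⌊8428/691⌋=12
s_n = t_(n+1) − t_n for n = 0 … 63 gives
prefix = 0000100001000001000010000100000100001000010000010000100001000010
slide a length-4 window over [0..3] … [60..63] (61 windows); first occurrence of each distinct factor:
  [  0..  3] 0000
  [  1..  4] 0001
  [  2..  5] 0010
  [  3..  6] 0100
  [  4..  7] 1000
  (the other 56 windows repeat one of these)
distinct factors: {0000, 0001, 0010, 0100, 1000}
count = 5  (Sturmian bound for length 4 is 5)


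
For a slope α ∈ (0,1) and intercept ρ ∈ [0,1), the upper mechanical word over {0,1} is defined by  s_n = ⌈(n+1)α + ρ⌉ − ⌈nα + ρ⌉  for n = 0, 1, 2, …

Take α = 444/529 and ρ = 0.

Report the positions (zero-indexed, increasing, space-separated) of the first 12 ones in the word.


n=0: ⌈444/529⌉−⌈0/529⌉ = 1−0 = 1  ← one
n=1: ⌈888/529⌉−⌈444/529⌉ = 2−1 = 1  ← one
n=2: ⌈1332/529⌉−⌈888/529⌉ = 3−2 = 1  ← one
n=3: ⌈1776/529⌉−⌈1332/529⌉ = 4−3 = 1  ← one
n=4: ⌈2220/529⌉−⌈1776/529⌉ = 5−4 = 1  ← one
n=5: ⌈2664/529⌉−⌈2220/529⌉ = 6−5 = 1  ← one
n=6: ⌈3108/529⌉−⌈2664/529⌉ = 6−6 = 0
n=7: ⌈3552/529⌉−⌈3108/529⌉ = 7−6 = 1  ← one
n=8: ⌈3996/529⌉−⌈3552/529⌉ = 8−7 = 1  ← one
n=9: ⌈4440/529⌉−⌈3996/529⌉ = 9−8 = 1  ← one
n=10: ⌈4884/529⌉−⌈4440/529⌉ = 10−9 = 1  ← one
n=11: ⌈5328/529⌉−⌈4884/529⌉ = 11−10 = 1  ← one
n=12: ⌈5772/529⌉−⌈5328/529⌉ = 11−11 = 0
n=13: ⌈6216/529⌉−⌈5772/529⌉ = 12−11 = 1  ← one
positions of the first 12 ones: 0 1 2 3 4 5 7 8 9 10 11 13

0 1 2 3 4 5 7 8 9 10 11 13


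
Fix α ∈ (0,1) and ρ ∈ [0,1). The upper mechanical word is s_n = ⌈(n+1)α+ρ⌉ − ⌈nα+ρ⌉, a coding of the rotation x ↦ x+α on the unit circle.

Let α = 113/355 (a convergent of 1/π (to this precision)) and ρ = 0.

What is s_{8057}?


(n+1)α + ρ = (8058·113) / 355 = 910554/355
nα + ρ     = (8057·113) / 355 = 910441/355
⌈910554/355⌉ = 2565,  ⌈910441/355⌉ = 2565
s_{8057} = 2565 − 2565 = 0

0


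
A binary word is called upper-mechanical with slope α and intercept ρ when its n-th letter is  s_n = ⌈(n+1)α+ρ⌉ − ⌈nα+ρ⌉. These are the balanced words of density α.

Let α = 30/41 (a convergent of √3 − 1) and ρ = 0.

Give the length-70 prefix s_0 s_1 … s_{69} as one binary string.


n=0: ⌈(1·30)/41⌉ − ⌈(0·30)/41⌉ = ⌈30/41⌉ − ⌈0/41⌉ = 1 − 0 = 1
n=1: ⌈(2·30)/41⌉ − ⌈(1·30)/41⌉ = ⌈60/41⌉ − ⌈30/41⌉ = 2 − 1 = 1
n=2: ⌈(3·30)/41⌉ − ⌈(2·30)/41⌉ = ⌈90/41⌉ − ⌈60/41⌉ = 3 − 2 = 1
n=3: ⌈(4·30)/41⌉ − ⌈(3·30)/41⌉ = ⌈120/41⌉ − ⌈90/41⌉ = 3 − 3 = 0
n=4: ⌈(5·30)/41⌉ − ⌈(4·30)/41⌉ = ⌈150/41⌉ − ⌈120/41⌉ = 4 − 3 = 1
n=5: ⌈(6·30)/41⌉ − ⌈(5·30)/41⌉ = ⌈180/41⌉ − ⌈150/41⌉ = 5 − 4 = 1
n=6: ⌈(7·30)/41⌉ − ⌈(6·30)/41⌉ = ⌈210/41⌉ − ⌈180/41⌉ = 6 − 5 = 1
n=7: ⌈(8·30)/41⌉ − ⌈(7·30)/41⌉ = ⌈240/41⌉ − ⌈210/41⌉ = 6 − 6 = 0
n=8: ⌈(9·30)/41⌉ − ⌈(8·30)/41⌉ = ⌈270/41⌉ − ⌈240/41⌉ = 7 − 6 = 1
n=9: ⌈(10·30)/41⌉ − ⌈(9·30)/41⌉ = ⌈300/41⌉ − ⌈270/41⌉ = 8 − 7 = 1
n=10: ⌈(11·30)/41⌉ − ⌈(10·30)/41⌉ = ⌈330/41⌉ − ⌈300/41⌉ = 9 − 8 = 1
n=11: ⌈(12·30)/41⌉ − ⌈(11·30)/41⌉ = ⌈360/41⌉ − ⌈330/41⌉ = 9 − 9 = 0
n=12: ⌈(13·30)/41⌉ − ⌈(12·30)/41⌉ = ⌈390/41⌉ − ⌈360/41⌉ = 10 − 9 = 1
n=13: ⌈(14·30)/41⌉ − ⌈(13·30)/41⌉ = ⌈420/41⌉ − ⌈390/41⌉ = 11 − 10 = 1
n=14: ⌈(15·30)/41⌉ − ⌈(14·30)/41⌉ = ⌈450/41⌉ − ⌈420/41⌉ = 11 − 11 = 0
n=15: ⌈(16·30)/41⌉ − ⌈(15·30)/41⌉ = ⌈480/41⌉ − ⌈450/41⌉ = 12 − 11 = 1
n=16: ⌈(17·30)/41⌉ − ⌈(16·30)/41⌉ = ⌈510/41⌉ − ⌈480/41⌉ = 13 − 12 = 1
n=17: ⌈(18·30)/41⌉ − ⌈(17·30)/41⌉ = ⌈540/41⌉ − ⌈510/41⌉ = 14 − 13 = 1
n=18: ⌈(19·30)/41⌉ − ⌈(18·30)/41⌉ = ⌈570/41⌉ − ⌈540/41⌉ = 14 − 14 = 0
n=19: ⌈(20·30)/41⌉ − ⌈(19·30)/41⌉ = ⌈600/41⌉ − ⌈570/41⌉ = 15 − 14 = 1
n=20: ⌈(21·30)/41⌉ − ⌈(20·30)/41⌉ = ⌈630/41⌉ − ⌈600/41⌉ = 16 − 15 = 1
n=21: ⌈(22·30)/41⌉ − ⌈(21·30)/41⌉ = ⌈660/41⌉ − ⌈630/41⌉ = 17 − 16 = 1
n=22: ⌈(23·30)/41⌉ − ⌈(22·30)/41⌉ = ⌈690/41⌉ − ⌈660/41⌉ = 17 − 17 = 0
n=23: ⌈(24·30)/41⌉ − ⌈(23·30)/41⌉ = ⌈720/41⌉ − ⌈690/41⌉ = 18 − 17 = 1
n=24: ⌈(25·30)/41⌉ − ⌈(24·30)/41⌉ = ⌈750/41⌉ − ⌈720/41⌉ = 19 − 18 = 1
n=25: ⌈(26·30)/41⌉ − ⌈(25·30)/41⌉ = ⌈780/41⌉ − ⌈750/41⌉ = 20 − 19 = 1
n=26: ⌈(27·30)/41⌉ − ⌈(26·30)/41⌉ = ⌈810/41⌉ − ⌈780/41⌉ = 20 − 20 = 0
n=27: ⌈(28·30)/41⌉ − ⌈(27·30)/41⌉ = ⌈840/41⌉ − ⌈810/41⌉ = 21 − 20 = 1
n=28: ⌈(29·30)/41⌉ − ⌈(28·30)/41⌉ = ⌈870/41⌉ − ⌈840/41⌉ = 22 − 21 = 1
n=29: ⌈(30·30)/41⌉ − ⌈(29·30)/41⌉ = ⌈900/41⌉ − ⌈870/41⌉ = 22 − 22 = 0
n=30: ⌈(31·30)/41⌉ − ⌈(30·30)/41⌉ = ⌈930/41⌉ − ⌈900/41⌉ = 23 − 22 = 1
n=31: ⌈(32·30)/41⌉ − ⌈(31·30)/41⌉ = ⌈960/41⌉ − ⌈930/41⌉ = 24 − 23 = 1
n=32: ⌈(33·30)/41⌉ − ⌈(32·30)/41⌉ = ⌈990/41⌉ − ⌈960/41⌉ = 25 − 24 = 1
n=33: ⌈(34·30)/41⌉ − ⌈(33·30)/41⌉ = ⌈1020/41⌉ − ⌈990/41⌉ = 25 − 25 = 0
n=34: ⌈(35·30)/41⌉ − ⌈(34·30)/41⌉ = ⌈1050/41⌉ − ⌈1020/41⌉ = 26 − 25 = 1
n=35: ⌈(36·30)/41⌉ − ⌈(35·30)/41⌉ = ⌈1080/41⌉ − ⌈1050/41⌉ = 27 − 26 = 1
n=36: ⌈(37·30)/41⌉ − ⌈(36·30)/41⌉ = ⌈1110/41⌉ − ⌈1080/41⌉ = 28 − 27 = 1
n=37: ⌈(38·30)/41⌉ − ⌈(37·30)/41⌉ = ⌈1140/41⌉ − ⌈1110/41⌉ = 28 − 28 = 0
n=38: ⌈(39·30)/41⌉ − ⌈(38·30)/41⌉ = ⌈1170/41⌉ − ⌈1140/41⌉ = 29 − 28 = 1
n=39: ⌈(40·30)/41⌉ − ⌈(39·30)/41⌉ = ⌈1200/41⌉ − ⌈1170/41⌉ = 30 − 29 = 1
n=40: ⌈(41·30)/41⌉ − ⌈(40·30)/41⌉ = ⌈1230/41⌉ − ⌈1200/41⌉ = 30 − 30 = 0
n=41: ⌈(42·30)/41⌉ − ⌈(41·30)/41⌉ = ⌈1260/41⌉ − ⌈1230/41⌉ = 31 − 30 = 1
n=42: ⌈(43·30)/41⌉ − ⌈(42·30)/41⌉ = ⌈1290/41⌉ − ⌈1260/41⌉ = 32 − 31 = 1
n=43: ⌈(44·30)/41⌉ − ⌈(43·30)/41⌉ = ⌈1320/41⌉ − ⌈1290/41⌉ = 33 − 32 = 1
n=44: ⌈(45·30)/41⌉ − ⌈(44·30)/41⌉ = ⌈1350/41⌉ − ⌈1320/41⌉ = 33 − 33 = 0
n=45: ⌈(46·30)/41⌉ − ⌈(45·30)/41⌉ = ⌈1380/41⌉ − ⌈1350/41⌉ = 34 − 33 = 1
n=46: ⌈(47·30)/41⌉ − ⌈(46·30)/41⌉ = ⌈1410/41⌉ − ⌈1380/41⌉ = 35 − 34 = 1
n=47: ⌈(48·30)/41⌉ − ⌈(47·30)/41⌉ = ⌈1440/41⌉ − ⌈1410/41⌉ = 36 − 35 = 1
n=48: ⌈(49·30)/41⌉ − ⌈(48·30)/41⌉ = ⌈1470/41⌉ − ⌈1440/41⌉ = 36 − 36 = 0
n=49: ⌈(50·30)/41⌉ − ⌈(49·30)/41⌉ = ⌈1500/41⌉ − ⌈1470/41⌉ = 37 − 36 = 1
n=50: ⌈(51·30)/41⌉ − ⌈(50·30)/41⌉ = ⌈1530/41⌉ − ⌈1500/41⌉ = 38 − 37 = 1
n=51: ⌈(52·30)/41⌉ − ⌈(51·30)/41⌉ = ⌈1560/41⌉ − ⌈1530/41⌉ = 39 − 38 = 1
n=52: ⌈(53·30)/41⌉ − ⌈(52·30)/41⌉ = ⌈1590/41⌉ − ⌈1560/41⌉ = 39 − 39 = 0
n=53: ⌈(54·30)/41⌉ − ⌈(53·30)/41⌉ = ⌈1620/41⌉ − ⌈1590/41⌉ = 40 − 39 = 1
n=54: ⌈(55·30)/41⌉ − ⌈(54·30)/41⌉ = ⌈1650/41⌉ − ⌈1620/41⌉ = 41 − 40 = 1
n=55: ⌈(56·30)/41⌉ − ⌈(55·30)/41⌉ = ⌈1680/41⌉ − ⌈1650/41⌉ = 41 − 41 = 0
n=56: ⌈(57·30)/41⌉ − ⌈(56·30)/41⌉ = ⌈1710/41⌉ − ⌈1680/41⌉ = 42 − 41 = 1
n=57: ⌈(58·30)/41⌉ − ⌈(57·30)/41⌉ = ⌈1740/41⌉ − ⌈1710/41⌉ = 43 − 42 = 1
n=58: ⌈(59·30)/41⌉ − ⌈(58·30)/41⌉ = ⌈1770/41⌉ − ⌈1740/41⌉ = 44 − 43 = 1
n=59: ⌈(60·30)/41⌉ − ⌈(59·30)/41⌉ = ⌈1800/41⌉ − ⌈1770/41⌉ = 44 − 44 = 0
n=60: ⌈(61·30)/41⌉ − ⌈(60·30)/41⌉ = ⌈1830/41⌉ − ⌈1800/41⌉ = 45 − 44 = 1
n=61: ⌈(62·30)/41⌉ − ⌈(61·30)/41⌉ = ⌈1860/41⌉ − ⌈1830/41⌉ = 46 − 45 = 1
n=62: ⌈(63·30)/41⌉ − ⌈(62·30)/41⌉ = ⌈1890/41⌉ − ⌈1860/41⌉ = 47 − 46 = 1
n=63: ⌈(64·30)/41⌉ − ⌈(63·30)/41⌉ = ⌈1920/41⌉ − ⌈1890/41⌉ = 47 − 47 = 0
n=64: ⌈(65·30)/41⌉ − ⌈(64·30)/41⌉ = ⌈1950/41⌉ − ⌈1920/41⌉ = 48 − 47 = 1
n=65: ⌈(66·30)/41⌉ − ⌈(65·30)/41⌉ = ⌈1980/41⌉ − ⌈1950/41⌉ = 49 − 48 = 1
n=66: ⌈(67·30)/41⌉ − ⌈(66·30)/41⌉ = ⌈2010/41⌉ − ⌈1980/41⌉ = 50 − 49 = 1
n=67: ⌈(68·30)/41⌉ − ⌈(67·30)/41⌉ = ⌈2040/41⌉ − ⌈2010/41⌉ = 50 − 50 = 0
n=68: ⌈(69·30)/41⌉ − ⌈(68·30)/41⌉ = ⌈2070/41⌉ − ⌈2040/41⌉ = 51 − 50 = 1
n=69: ⌈(70·30)/41⌉ − ⌈(69·30)/41⌉ = ⌈2100/41⌉ − ⌈2070/41⌉ = 52 − 51 = 1

1110111011101101110111011101101110111011011101110111011011101110111011


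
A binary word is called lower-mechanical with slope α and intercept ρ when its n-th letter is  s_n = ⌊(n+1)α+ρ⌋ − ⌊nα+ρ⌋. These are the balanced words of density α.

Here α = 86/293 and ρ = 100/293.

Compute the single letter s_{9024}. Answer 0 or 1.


0

(n+1)α + ρ = (9025·86 + 100) / 293 = 776250/293
nα + ρ     = (9024·86 + 100) / 293 = 776164/293
⌊776250/293⌋ = 2649,  ⌊776164/293⌋ = 2649
s_{9024} = 2649 − 2649 = 0


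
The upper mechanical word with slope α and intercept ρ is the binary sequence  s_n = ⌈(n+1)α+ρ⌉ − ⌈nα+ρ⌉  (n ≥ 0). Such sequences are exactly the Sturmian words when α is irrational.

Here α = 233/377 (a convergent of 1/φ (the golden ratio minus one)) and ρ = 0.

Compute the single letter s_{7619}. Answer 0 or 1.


1

(n+1)α + ρ = (7620·233) / 377 = 1775460/377
nα + ρ     = (7619·233) / 377 = 1775227/377
⌈1775460/377⌉ = 4710,  ⌈1775227/377⌉ = 4709
s_{7619} = 4710 − 4709 = 1


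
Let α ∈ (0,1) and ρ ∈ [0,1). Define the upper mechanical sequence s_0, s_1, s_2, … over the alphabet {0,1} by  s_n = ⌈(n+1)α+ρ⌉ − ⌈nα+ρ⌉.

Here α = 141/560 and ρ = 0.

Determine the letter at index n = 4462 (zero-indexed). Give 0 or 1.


(n+1)α + ρ = (4463·141) / 560 = 629283/560
nα + ρ     = (4462·141) / 560 = 629142/560
⌈629283/560⌉ = 1124,  ⌈629142/560⌉ = 1124
s_{4462} = 1124 − 1124 = 0

0


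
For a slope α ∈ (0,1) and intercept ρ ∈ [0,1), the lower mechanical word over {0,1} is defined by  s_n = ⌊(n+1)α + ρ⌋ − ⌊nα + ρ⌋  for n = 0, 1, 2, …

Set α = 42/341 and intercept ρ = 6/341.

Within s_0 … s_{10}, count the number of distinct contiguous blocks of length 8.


4

t_n = ⌊(n·42+6)/341⌋ for n = 0 … 11:
  n=0…9: ⌊6/341⌋=0 ⌊48/341⌋=0 ⌊90/341⌋=0 ⌊132/341⌋=0 ⌊174/341⌋=0 ⌊216/341⌋=0 ⌊258/341⌋=0 ⌊300/341⌋=0 ⌊342/341⌋=1 ⌊384/341⌋=1
  n=10…11: ⌊426/341⌋=1 ⌊468/341⌋=1
s_n = t_(n+1) − t_n for n = 0 … 10 gives
prefix = 00000001000
slide a length-8 window over [0..7] … [3..10] (4 windows); first occurrence of each distinct factor:
  [  0..  7] 00000001
  [  1..  8] 00000010
  [  2..  9] 00000100
  [  3.. 10] 00001000
distinct factors: {00000001, 00000010, 00000100, 00001000}
count = 4  (Sturmian bound for length 8 is 9)


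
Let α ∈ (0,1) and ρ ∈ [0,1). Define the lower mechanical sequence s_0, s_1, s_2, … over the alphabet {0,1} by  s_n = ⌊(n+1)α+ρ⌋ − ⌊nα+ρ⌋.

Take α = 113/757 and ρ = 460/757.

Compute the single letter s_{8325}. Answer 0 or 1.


0

(n+1)α + ρ = (8326·113 + 460) / 757 = 941298/757
nα + ρ     = (8325·113 + 460) / 757 = 941185/757
⌊941298/757⌋ = 1243,  ⌊941185/757⌋ = 1243
s_{8325} = 1243 − 1243 = 0


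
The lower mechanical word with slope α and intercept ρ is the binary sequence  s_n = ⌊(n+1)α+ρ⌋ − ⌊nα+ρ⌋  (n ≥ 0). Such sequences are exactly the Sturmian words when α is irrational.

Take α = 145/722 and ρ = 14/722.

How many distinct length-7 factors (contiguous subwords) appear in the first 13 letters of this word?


t_n = ⌊(n·145+14)/722⌋ for n = 0 … 13:
  n=0…9: ⌊14/722⌋=0 ⌊159/722⌋=0 ⌊304/722⌋=0 ⌊449/722⌋=0 ⌊594/722⌋=0 ⌊739/722⌋=1 ⌊884/722⌋=1 ⌊1029/722⌋=1 ⌊1174/722⌋=1 ⌊1319/722⌋=1
  n=10…13: ⌊1464/722⌋=2 ⌊1609/722⌋=2 ⌊1754/722⌋=2 ⌊1899/722⌋=2
s_n = t_(n+1) − t_n for n = 0 … 12 gives
prefix = 0000100001000
slide a length-7 window over [0..6] … [6..12] (7 windows); first occurrence of each distinct factor:
  [  0..  6] 0000100
  [  1..  7] 0001000
  [  2..  8] 0010000
  [  3..  9] 0100001
  [  4.. 10] 1000010
  (the other 2 windows repeat one of these)
distinct factors: {0000100, 0001000, 0010000, 0100001, 1000010}
count = 5  (Sturmian bound for length 7 is 8)

5


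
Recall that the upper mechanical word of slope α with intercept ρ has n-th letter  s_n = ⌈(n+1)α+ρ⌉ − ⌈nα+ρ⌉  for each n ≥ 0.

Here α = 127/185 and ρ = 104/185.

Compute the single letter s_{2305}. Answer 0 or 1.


(n+1)α + ρ = (2306·127 + 104) / 185 = 292966/185
nα + ρ     = (2305·127 + 104) / 185 = 292839/185
⌈292966/185⌉ = 1584,  ⌈292839/185⌉ = 1583
s_{2305} = 1584 − 1583 = 1

1


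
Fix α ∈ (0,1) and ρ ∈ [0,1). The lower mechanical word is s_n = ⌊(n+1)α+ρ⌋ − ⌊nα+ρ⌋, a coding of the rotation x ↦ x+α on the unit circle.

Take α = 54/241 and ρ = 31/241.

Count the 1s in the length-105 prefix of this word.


23

#1s = Σ_{n=0}^{104} s_n = Σ_{n=0}^{104} (⌊(n+1)α+ρ⌋ − ⌊nα+ρ⌋)
the sum telescopes: every ⌊nα+ρ⌋ with 0 < n < 105 appears once with + and once with −, leaving ⌊105α+ρ⌋ − ⌊0·α+ρ⌋
105α + ρ = (105·54 + 31) / 241 = 5701/241
ρ = 31/241
⌊5701/241⌋ = 23,  ⌊31/241⌋ = 0
#1s = 23 − 0 = 23


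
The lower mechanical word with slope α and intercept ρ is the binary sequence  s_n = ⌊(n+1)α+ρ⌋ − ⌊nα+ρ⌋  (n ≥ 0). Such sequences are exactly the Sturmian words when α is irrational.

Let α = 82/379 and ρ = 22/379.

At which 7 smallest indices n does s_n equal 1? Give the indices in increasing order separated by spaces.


4 8 13 18 22 27 32

n=0: ⌊104/379⌋−⌊22/379⌋ = 0−0 = 0
n=1: ⌊186/379⌋−⌊104/379⌋ = 0−0 = 0
n=2: ⌊268/379⌋−⌊186/379⌋ = 0−0 = 0
n=3: ⌊350/379⌋−⌊268/379⌋ = 0−0 = 0
n=4: ⌊432/379⌋−⌊350/379⌋ = 1−0 = 1  ← one
n=5: ⌊514/379⌋−⌊432/379⌋ = 1−1 = 0
n=6: ⌊596/379⌋−⌊514/379⌋ = 1−1 = 0
n=7: ⌊678/379⌋−⌊596/379⌋ = 1−1 = 0
n=8: ⌊760/379⌋−⌊678/379⌋ = 2−1 = 1  ← one
n=9: ⌊842/379⌋−⌊760/379⌋ = 2−2 = 0
n=10: ⌊924/379⌋−⌊842/379⌋ = 2−2 = 0
n=11: ⌊1006/379⌋−⌊924/379⌋ = 2−2 = 0
n=12: ⌊1088/379⌋−⌊1006/379⌋ = 2−2 = 0
n=13: ⌊1170/379⌋−⌊1088/379⌋ = 3−2 = 1  ← one
n=14: ⌊1252/379⌋−⌊1170/379⌋ = 3−3 = 0
n=15: ⌊1334/379⌋−⌊1252/379⌋ = 3−3 = 0
n=16: ⌊1416/379⌋−⌊1334/379⌋ = 3−3 = 0
n=17: ⌊1498/379⌋−⌊1416/379⌋ = 3−3 = 0
n=18: ⌊1580/379⌋−⌊1498/379⌋ = 4−3 = 1  ← one
n=19: ⌊1662/379⌋−⌊1580/379⌋ = 4−4 = 0
n=20: ⌊1744/379⌋−⌊1662/379⌋ = 4−4 = 0
n=21: ⌊1826/379⌋−⌊1744/379⌋ = 4−4 = 0
n=22: ⌊1908/379⌋−⌊1826/379⌋ = 5−4 = 1  ← one
n=23: ⌊1990/379⌋−⌊1908/379⌋ = 5−5 = 0
n=24: ⌊2072/379⌋−⌊1990/379⌋ = 5−5 = 0
n=25: ⌊2154/379⌋−⌊2072/379⌋ = 5−5 = 0
n=26: ⌊2236/379⌋−⌊2154/379⌋ = 5−5 = 0
n=27: ⌊2318/379⌋−⌊2236/379⌋ = 6−5 = 1  ← one
n=28: ⌊2400/379⌋−⌊2318/379⌋ = 6−6 = 0
n=29: ⌊2482/379⌋−⌊2400/379⌋ = 6−6 = 0
n=30: ⌊2564/379⌋−⌊2482/379⌋ = 6−6 = 0
n=31: ⌊2646/379⌋−⌊2564/379⌋ = 6−6 = 0
n=32: ⌊2728/379⌋−⌊2646/379⌋ = 7−6 = 1  ← one
positions of the first 7 ones: 4 8 13 18 22 27 32


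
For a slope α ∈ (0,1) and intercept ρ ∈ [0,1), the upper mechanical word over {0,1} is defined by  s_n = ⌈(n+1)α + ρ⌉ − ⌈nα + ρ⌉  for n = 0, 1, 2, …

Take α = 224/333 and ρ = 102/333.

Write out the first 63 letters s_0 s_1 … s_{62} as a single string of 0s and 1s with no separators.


011011101101101101101101101101101101101101101101101101101101110

n=0: ⌈(1·224+102)/333⌉ − ⌈(0·224+102)/333⌉ = ⌈326/333⌉ − ⌈102/333⌉ = 1 − 1 = 0
n=1: ⌈(2·224+102)/333⌉ − ⌈(1·224+102)/333⌉ = ⌈550/333⌉ − ⌈326/333⌉ = 2 − 1 = 1
n=2: ⌈(3·224+102)/333⌉ − ⌈(2·224+102)/333⌉ = ⌈774/333⌉ − ⌈550/333⌉ = 3 − 2 = 1
n=3: ⌈(4·224+102)/333⌉ − ⌈(3·224+102)/333⌉ = ⌈998/333⌉ − ⌈774/333⌉ = 3 − 3 = 0
n=4: ⌈(5·224+102)/333⌉ − ⌈(4·224+102)/333⌉ = ⌈1222/333⌉ − ⌈998/333⌉ = 4 − 3 = 1
n=5: ⌈(6·224+102)/333⌉ − ⌈(5·224+102)/333⌉ = ⌈1446/333⌉ − ⌈1222/333⌉ = 5 − 4 = 1
n=6: ⌈(7·224+102)/333⌉ − ⌈(6·224+102)/333⌉ = ⌈1670/333⌉ − ⌈1446/333⌉ = 6 − 5 = 1
n=7: ⌈(8·224+102)/333⌉ − ⌈(7·224+102)/333⌉ = ⌈1894/333⌉ − ⌈1670/333⌉ = 6 − 6 = 0
n=8: ⌈(9·224+102)/333⌉ − ⌈(8·224+102)/333⌉ = ⌈2118/333⌉ − ⌈1894/333⌉ = 7 − 6 = 1
n=9: ⌈(10·224+102)/333⌉ − ⌈(9·224+102)/333⌉ = ⌈2342/333⌉ − ⌈2118/333⌉ = 8 − 7 = 1
n=10: ⌈(11·224+102)/333⌉ − ⌈(10·224+102)/333⌉ = ⌈2566/333⌉ − ⌈2342/333⌉ = 8 − 8 = 0
n=11: ⌈(12·224+102)/333⌉ − ⌈(11·224+102)/333⌉ = ⌈2790/333⌉ − ⌈2566/333⌉ = 9 − 8 = 1
n=12: ⌈(13·224+102)/333⌉ − ⌈(12·224+102)/333⌉ = ⌈3014/333⌉ − ⌈2790/333⌉ = 10 − 9 = 1
n=13: ⌈(14·224+102)/333⌉ − ⌈(13·224+102)/333⌉ = ⌈3238/333⌉ − ⌈3014/333⌉ = 10 − 10 = 0
n=14: ⌈(15·224+102)/333⌉ − ⌈(14·224+102)/333⌉ = ⌈3462/333⌉ − ⌈3238/333⌉ = 11 − 10 = 1
n=15: ⌈(16·224+102)/333⌉ − ⌈(15·224+102)/333⌉ = ⌈3686/333⌉ − ⌈3462/333⌉ = 12 − 11 = 1
n=16: ⌈(17·224+102)/333⌉ − ⌈(16·224+102)/333⌉ = ⌈3910/333⌉ − ⌈3686/333⌉ = 12 − 12 = 0
n=17: ⌈(18·224+102)/333⌉ − ⌈(17·224+102)/333⌉ = ⌈4134/333⌉ − ⌈3910/333⌉ = 13 − 12 = 1
n=18: ⌈(19·224+102)/333⌉ − ⌈(18·224+102)/333⌉ = ⌈4358/333⌉ − ⌈4134/333⌉ = 14 − 13 = 1
n=19: ⌈(20·224+102)/333⌉ − ⌈(19·224+102)/333⌉ = ⌈4582/333⌉ − ⌈4358/333⌉ = 14 − 14 = 0
n=20: ⌈(21·224+102)/333⌉ − ⌈(20·224+102)/333⌉ = ⌈4806/333⌉ − ⌈4582/333⌉ = 15 − 14 = 1
n=21: ⌈(22·224+102)/333⌉ − ⌈(21·224+102)/333⌉ = ⌈5030/333⌉ − ⌈4806/333⌉ = 16 − 15 = 1
n=22: ⌈(23·224+102)/333⌉ − ⌈(22·224+102)/333⌉ = ⌈5254/333⌉ − ⌈5030/333⌉ = 16 − 16 = 0
n=23: ⌈(24·224+102)/333⌉ − ⌈(23·224+102)/333⌉ = ⌈5478/333⌉ − ⌈5254/333⌉ = 17 − 16 = 1
n=24: ⌈(25·224+102)/333⌉ − ⌈(24·224+102)/333⌉ = ⌈5702/333⌉ − ⌈5478/333⌉ = 18 − 17 = 1
n=25: ⌈(26·224+102)/333⌉ − ⌈(25·224+102)/333⌉ = ⌈5926/333⌉ − ⌈5702/333⌉ = 18 − 18 = 0
n=26: ⌈(27·224+102)/333⌉ − ⌈(26·224+102)/333⌉ = ⌈6150/333⌉ − ⌈5926/333⌉ = 19 − 18 = 1
n=27: ⌈(28·224+102)/333⌉ − ⌈(27·224+102)/333⌉ = ⌈6374/333⌉ − ⌈6150/333⌉ = 20 − 19 = 1
n=28: ⌈(29·224+102)/333⌉ − ⌈(28·224+102)/333⌉ = ⌈6598/333⌉ − ⌈6374/333⌉ = 20 − 20 = 0
n=29: ⌈(30·224+102)/333⌉ − ⌈(29·224+102)/333⌉ = ⌈6822/333⌉ − ⌈6598/333⌉ = 21 − 20 = 1
n=30: ⌈(31·224+102)/333⌉ − ⌈(30·224+102)/333⌉ = ⌈7046/333⌉ − ⌈6822/333⌉ = 22 − 21 = 1
n=31: ⌈(32·224+102)/333⌉ − ⌈(31·224+102)/333⌉ = ⌈7270/333⌉ − ⌈7046/333⌉ = 22 − 22 = 0
n=32: ⌈(33·224+102)/333⌉ − ⌈(32·224+102)/333⌉ = ⌈7494/333⌉ − ⌈7270/333⌉ = 23 − 22 = 1
n=33: ⌈(34·224+102)/333⌉ − ⌈(33·224+102)/333⌉ = ⌈7718/333⌉ − ⌈7494/333⌉ = 24 − 23 = 1
n=34: ⌈(35·224+102)/333⌉ − ⌈(34·224+102)/333⌉ = ⌈7942/333⌉ − ⌈7718/333⌉ = 24 − 24 = 0
n=35: ⌈(36·224+102)/333⌉ − ⌈(35·224+102)/333⌉ = ⌈8166/333⌉ − ⌈7942/333⌉ = 25 − 24 = 1
n=36: ⌈(37·224+102)/333⌉ − ⌈(36·224+102)/333⌉ = ⌈8390/333⌉ − ⌈8166/333⌉ = 26 − 25 = 1
n=37: ⌈(38·224+102)/333⌉ − ⌈(37·224+102)/333⌉ = ⌈8614/333⌉ − ⌈8390/333⌉ = 26 − 26 = 0
n=38: ⌈(39·224+102)/333⌉ − ⌈(38·224+102)/333⌉ = ⌈8838/333⌉ − ⌈8614/333⌉ = 27 − 26 = 1
n=39: ⌈(40·224+102)/333⌉ − ⌈(39·224+102)/333⌉ = ⌈9062/333⌉ − ⌈8838/333⌉ = 28 − 27 = 1
n=40: ⌈(41·224+102)/333⌉ − ⌈(40·224+102)/333⌉ = ⌈9286/333⌉ − ⌈9062/333⌉ = 28 − 28 = 0
n=41: ⌈(42·224+102)/333⌉ − ⌈(41·224+102)/333⌉ = ⌈9510/333⌉ − ⌈9286/333⌉ = 29 − 28 = 1
n=42: ⌈(43·224+102)/333⌉ − ⌈(42·224+102)/333⌉ = ⌈9734/333⌉ − ⌈9510/333⌉ = 30 − 29 = 1
n=43: ⌈(44·224+102)/333⌉ − ⌈(43·224+102)/333⌉ = ⌈9958/333⌉ − ⌈9734/333⌉ = 30 − 30 = 0
n=44: ⌈(45·224+102)/333⌉ − ⌈(44·224+102)/333⌉ = ⌈10182/333⌉ − ⌈9958/333⌉ = 31 − 30 = 1
n=45: ⌈(46·224+102)/333⌉ − ⌈(45·224+102)/333⌉ = ⌈10406/333⌉ − ⌈10182/333⌉ = 32 − 31 = 1
n=46: ⌈(47·224+102)/333⌉ − ⌈(46·224+102)/333⌉ = ⌈10630/333⌉ − ⌈10406/333⌉ = 32 − 32 = 0
n=47: ⌈(48·224+102)/333⌉ − ⌈(47·224+102)/333⌉ = ⌈10854/333⌉ − ⌈10630/333⌉ = 33 − 32 = 1
n=48: ⌈(49·224+102)/333⌉ − ⌈(48·224+102)/333⌉ = ⌈11078/333⌉ − ⌈10854/333⌉ = 34 − 33 = 1
n=49: ⌈(50·224+102)/333⌉ − ⌈(49·224+102)/333⌉ = ⌈11302/333⌉ − ⌈11078/333⌉ = 34 − 34 = 0
n=50: ⌈(51·224+102)/333⌉ − ⌈(50·224+102)/333⌉ = ⌈11526/333⌉ − ⌈11302/333⌉ = 35 − 34 = 1
n=51: ⌈(52·224+102)/333⌉ − ⌈(51·224+102)/333⌉ = ⌈11750/333⌉ − ⌈11526/333⌉ = 36 − 35 = 1
n=52: ⌈(53·224+102)/333⌉ − ⌈(52·224+102)/333⌉ = ⌈11974/333⌉ − ⌈11750/333⌉ = 36 − 36 = 0
n=53: ⌈(54·224+102)/333⌉ − ⌈(53·224+102)/333⌉ = ⌈12198/333⌉ − ⌈11974/333⌉ = 37 − 36 = 1
n=54: ⌈(55·224+102)/333⌉ − ⌈(54·224+102)/333⌉ = ⌈12422/333⌉ − ⌈12198/333⌉ = 38 − 37 = 1
n=55: ⌈(56·224+102)/333⌉ − ⌈(55·224+102)/333⌉ = ⌈12646/333⌉ − ⌈12422/333⌉ = 38 − 38 = 0
n=56: ⌈(57·224+102)/333⌉ − ⌈(56·224+102)/333⌉ = ⌈12870/333⌉ − ⌈12646/333⌉ = 39 − 38 = 1
n=57: ⌈(58·224+102)/333⌉ − ⌈(57·224+102)/333⌉ = ⌈13094/333⌉ − ⌈12870/333⌉ = 40 − 39 = 1
n=58: ⌈(59·224+102)/333⌉ − ⌈(58·224+102)/333⌉ = ⌈13318/333⌉ − ⌈13094/333⌉ = 40 − 40 = 0
n=59: ⌈(60·224+102)/333⌉ − ⌈(59·224+102)/333⌉ = ⌈13542/333⌉ − ⌈13318/333⌉ = 41 − 40 = 1
n=60: ⌈(61·224+102)/333⌉ − ⌈(60·224+102)/333⌉ = ⌈13766/333⌉ − ⌈13542/333⌉ = 42 − 41 = 1
n=61: ⌈(62·224+102)/333⌉ − ⌈(61·224+102)/333⌉ = ⌈13990/333⌉ − ⌈13766/333⌉ = 43 − 42 = 1
n=62: ⌈(63·224+102)/333⌉ − ⌈(62·224+102)/333⌉ = ⌈14214/333⌉ − ⌈13990/333⌉ = 43 − 43 = 0


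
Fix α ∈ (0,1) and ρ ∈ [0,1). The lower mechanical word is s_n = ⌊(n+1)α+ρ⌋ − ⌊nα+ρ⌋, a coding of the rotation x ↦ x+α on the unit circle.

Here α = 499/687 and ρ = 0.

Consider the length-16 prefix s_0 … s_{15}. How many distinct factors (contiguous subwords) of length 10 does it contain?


7

t_n = ⌊(n·499)/687⌋ for n = 0 … 16:
  n=0…9: ⌊0/687⌋=0 ⌊499/687⌋=0 ⌊998/687⌋=1 ⌊1497/687⌋=2 ⌊1996/687⌋=2 ⌊2495/687⌋=3 ⌊2994/687⌋=4 ⌊3493/687⌋=5 ⌊3992/687⌋=5 ⌊4491/687⌋=6
  n=10…16: ⌊4990/687⌋=7 ⌊5489/687⌋=7 ⌊5988/687⌋=8 ⌊6487/687⌋=9 ⌊6986/687⌋=10 ⌊7485/687⌋=10 ⌊7984/687⌋=11
s_n = t_(n+1) − t_n for n = 0 … 15 gives
prefix = 0110111011011101
slide a length-10 window over [0..9] … [6..15] (7 windows); first occurrence of each distinct factor:
  [  0..  9] 0110111011
  [  1.. 10] 1101110110
  [  2.. 11] 1011101101
  [  3.. 12] 0111011011
  [  4.. 13] 1110110111
  [  5.. 14] 1101101110
  [  6.. 15] 1011011101
distinct factors: {0110111011, 0111011011, 1011011101, 1011101101, 1101101110, 1101110110, 1110110111}
count = 7  (Sturmian bound for length 10 is 11)


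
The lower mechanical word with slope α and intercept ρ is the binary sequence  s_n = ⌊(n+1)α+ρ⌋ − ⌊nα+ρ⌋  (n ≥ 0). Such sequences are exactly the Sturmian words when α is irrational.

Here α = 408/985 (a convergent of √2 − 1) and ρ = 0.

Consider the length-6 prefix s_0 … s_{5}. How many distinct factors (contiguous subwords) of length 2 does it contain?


3

t_n = ⌊(n·408)/985⌋ for n = 0 … 6:
  n=0…6: ⌊0/985⌋=0 ⌊408/985⌋=0 ⌊816/985⌋=0 ⌊1224/985⌋=1 ⌊1632/985⌋=1 ⌊2040/985⌋=2 ⌊2448/985⌋=2
s_n = t_(n+1) − t_n for n = 0 … 5 gives
prefix = 001010
slide a length-2 window over [0..1] … [4..5] (5 windows); first occurrence of each distinct factor:
  [  0..  1] 00
  [  1..  2] 01
  [  2..  3] 10
  (the other 2 windows repeat one of these)
distinct factors: {00, 01, 10}
count = 3  (Sturmian bound for length 2 is 3)


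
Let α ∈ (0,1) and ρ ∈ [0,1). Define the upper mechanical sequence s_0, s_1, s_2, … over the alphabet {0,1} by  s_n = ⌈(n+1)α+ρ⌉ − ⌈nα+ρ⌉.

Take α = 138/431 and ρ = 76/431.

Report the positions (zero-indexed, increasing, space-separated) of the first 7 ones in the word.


2 5 8 11 15 18 21

n=0: ⌈214/431⌉−⌈76/431⌉ = 1−1 = 0
n=1: ⌈352/431⌉−⌈214/431⌉ = 1−1 = 0
n=2: ⌈490/431⌉−⌈352/431⌉ = 2−1 = 1  ← one
n=3: ⌈628/431⌉−⌈490/431⌉ = 2−2 = 0
n=4: ⌈766/431⌉−⌈628/431⌉ = 2−2 = 0
n=5: ⌈904/431⌉−⌈766/431⌉ = 3−2 = 1  ← one
n=6: ⌈1042/431⌉−⌈904/431⌉ = 3−3 = 0
n=7: ⌈1180/431⌉−⌈1042/431⌉ = 3−3 = 0
n=8: ⌈1318/431⌉−⌈1180/431⌉ = 4−3 = 1  ← one
n=9: ⌈1456/431⌉−⌈1318/431⌉ = 4−4 = 0
n=10: ⌈1594/431⌉−⌈1456/431⌉ = 4−4 = 0
n=11: ⌈1732/431⌉−⌈1594/431⌉ = 5−4 = 1  ← one
n=12: ⌈1870/431⌉−⌈1732/431⌉ = 5−5 = 0
n=13: ⌈2008/431⌉−⌈1870/431⌉ = 5−5 = 0
n=14: ⌈2146/431⌉−⌈2008/431⌉ = 5−5 = 0
n=15: ⌈2284/431⌉−⌈2146/431⌉ = 6−5 = 1  ← one
n=16: ⌈2422/431⌉−⌈2284/431⌉ = 6−6 = 0
n=17: ⌈2560/431⌉−⌈2422/431⌉ = 6−6 = 0
n=18: ⌈2698/431⌉−⌈2560/431⌉ = 7−6 = 1  ← one
n=19: ⌈2836/431⌉−⌈2698/431⌉ = 7−7 = 0
n=20: ⌈2974/431⌉−⌈2836/431⌉ = 7−7 = 0
n=21: ⌈3112/431⌉−⌈2974/431⌉ = 8−7 = 1  ← one
positions of the first 7 ones: 2 5 8 11 15 18 21


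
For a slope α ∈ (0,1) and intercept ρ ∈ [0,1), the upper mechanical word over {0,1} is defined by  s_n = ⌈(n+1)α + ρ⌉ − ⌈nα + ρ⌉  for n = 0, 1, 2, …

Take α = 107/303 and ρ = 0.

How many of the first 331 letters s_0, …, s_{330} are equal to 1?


#1s = Σ_{n=0}^{330} s_n = Σ_{n=0}^{330} (⌈(n+1)α+ρ⌉ − ⌈nα+ρ⌉)
the sum telescopes: every ⌈nα+ρ⌉ with 0 < n < 331 appears once with + and once with −, leaving ⌈331α+ρ⌉ − ⌈0·α+ρ⌉
331α + ρ = (331·107) / 303 = 35417/303
ρ = 0/303
⌈35417/303⌉ = 117,  ⌈0/303⌉ = 0
#1s = 117 − 0 = 117

117


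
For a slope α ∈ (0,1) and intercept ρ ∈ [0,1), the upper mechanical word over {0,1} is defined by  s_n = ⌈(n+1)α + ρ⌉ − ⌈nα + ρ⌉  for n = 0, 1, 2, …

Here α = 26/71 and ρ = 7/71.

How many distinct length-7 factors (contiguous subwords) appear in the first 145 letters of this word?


8

t_n = ⌈(n·26+7)/71⌉ for n = 0 … 145:
  n=0…9: ⌈7/71⌉=1 ⌈33/71⌉=1 ⌈59/71⌉=1 ⌈85/71⌉=2 ⌈111/71⌉=2 ⌈137/71⌉=2 ⌈163/71⌉=3 ⌈189/71⌉=3 ⌈215/71⌉=4 ⌈241/71⌉=4
  n=10…19: ⌈267/71⌉=4 ⌈293/71⌉=5 ⌈319/71⌉=5 ⌈345/71⌉=5 ⌈371/71⌉=6 ⌈397/71⌉=6 ⌈423/71⌉=6 ⌈449/71⌉=7 ⌈475/71⌉=7 ⌈501/71⌉=8
  n=20…29: ⌈527/71⌉=8 ⌈553/71⌉=8 ⌈579/71⌉=9 ⌈605/71⌉=9 ⌈631/71⌉=9 ⌈657/71⌉=10 ⌈683/71⌉=10 ⌈709/71⌉=10 ⌈735/71⌉=11 ⌈761/71⌉=11
  n=30…39: ⌈787/71⌉=12 ⌈813/71⌉=12 ⌈839/71⌉=12 ⌈865/71⌉=13 ⌈891/71⌉=13 ⌈917/71⌉=13 ⌈943/71⌉=14 ⌈969/71⌉=14 ⌈995/71⌉=15 ⌈1021/71⌉=15
  n=40…49: ⌈1047/71⌉=15 ⌈1073/71⌉=16 ⌈1099/71⌉=16 ⌈1125/71⌉=16 ⌈1151/71⌉=17 ⌈1177/71⌉=17 ⌈1203/71⌉=17 ⌈1229/71⌉=18 ⌈1255/71⌉=18 ⌈1281/71⌉=19
  n=50…59: ⌈1307/71⌉=19 ⌈1333/71⌉=19 ⌈1359/71⌉=20 ⌈1385/71⌉=20 ⌈1411/71⌉=20 ⌈1437/71⌉=21 ⌈1463/71⌉=21 ⌈1489/71⌉=21 ⌈1515/71⌉=22 ⌈1541/71⌉=22
  n=60…69: ⌈1567/71⌉=23 ⌈1593/71⌉=23 ⌈1619/71⌉=23 ⌈1645/71⌉=24 ⌈1671/71⌉=24 ⌈1697/71⌉=24 ⌈1723/71⌉=25 ⌈1749/71⌉=25 ⌈1775/71⌉=25 ⌈1801/71⌉=26
  n=70…79: ⌈1827/71⌉=26 ⌈1853/71⌉=27 ⌈1879/71⌉=27 ⌈1905/71⌉=27 ⌈1931/71⌉=28 ⌈1957/71⌉=28 ⌈1983/71⌉=28 ⌈2009/71⌉=29 ⌈2035/71⌉=29 ⌈2061/71⌉=30
  n=80…89: ⌈2087/71⌉=30 ⌈2113/71⌉=30 ⌈2139/71⌉=31 ⌈2165/71⌉=31 ⌈2191/71⌉=31 ⌈2217/71⌉=32 ⌈2243/71⌉=32 ⌈2269/71⌉=32 ⌈2295/71⌉=33 ⌈2321/71⌉=33
  n=90…99: ⌈2347/71⌉=34 ⌈2373/71⌉=34 ⌈2399/71⌉=34 ⌈2425/71⌉=35 ⌈2451/71⌉=35 ⌈2477/71⌉=35 ⌈2503/71⌉=36 ⌈2529/71⌉=36 ⌈2555/71⌉=36 ⌈2581/71⌉=37
  n=100…109: ⌈2607/71⌉=37 ⌈2633/71⌉=38 ⌈2659/71⌉=38 ⌈2685/71⌉=38 ⌈2711/71⌉=39 ⌈2737/71⌉=39 ⌈2763/71⌉=39 ⌈2789/71⌉=40 ⌈2815/71⌉=40 ⌈2841/71⌉=41
  n=110…119: ⌈2867/71⌉=41 ⌈2893/71⌉=41 ⌈2919/71⌉=42 ⌈2945/71⌉=42 ⌈2971/71⌉=42 ⌈2997/71⌉=43 ⌈3023/71⌉=43 ⌈3049/71⌉=43 ⌈3075/71⌉=44 ⌈3101/71⌉=44
  n=120…129: ⌈3127/71⌉=45 ⌈3153/71⌉=45 ⌈3179/71⌉=45 ⌈3205/71⌉=46 ⌈3231/71⌉=46 ⌈3257/71⌉=46 ⌈3283/71⌉=47 ⌈3309/71⌉=47 ⌈3335/71⌉=47 ⌈3361/71⌉=48
  n=130…139: ⌈3387/71⌉=48 ⌈3413/71⌉=49 ⌈3439/71⌉=49 ⌈3465/71⌉=49 ⌈3491/71⌉=50 ⌈3517/71⌉=50 ⌈3543/71⌉=50 ⌈3569/71⌉=51 ⌈3595/71⌉=51 ⌈3621/71⌉=51
  n=140…145: ⌈3647/71⌉=52 ⌈3673/71⌉=52 ⌈3699/71⌉=53 ⌈3725/71⌉=53 ⌈3751/71⌉=53 ⌈3777/71⌉=54
s_n = t_(n+1) − t_n for n = 0 … 144 gives
prefix = 0010010100100100101001001001010010010100100100101001001001010010010010100100101001001001010010010010100100101001001001010010010010100100100101001
slide a length-7 window over [0..6] … [138..144] (139 windows); first occurrence of each distinct factor:
  [  0..  6] 0010010
  [  1..  7] 0100101
  [  2..  8] 1001010
  [  3..  9] 0010100
  [  4.. 10] 0101001
  [  5.. 11] 1010010
  [  6.. 12] 0100100
  [  7.. 13] 1001001
  (the other 131 windows repeat one of these)
distinct factors: {0010010, 0010100, 0100100, 0100101, 0101001, 1001001, 1001010, 1010010}
count = 8  (Sturmian bound for length 7 is 8)


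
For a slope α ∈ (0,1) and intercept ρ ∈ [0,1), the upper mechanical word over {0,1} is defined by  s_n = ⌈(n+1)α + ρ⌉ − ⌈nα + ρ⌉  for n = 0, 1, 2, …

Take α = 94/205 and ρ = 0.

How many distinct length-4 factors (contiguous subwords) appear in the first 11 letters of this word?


t_n = ⌈(n·94)/205⌉ for n = 0 … 11:
  n=0…9: ⌈0/205⌉=0 ⌈94/205⌉=1 ⌈188/205⌉=1 ⌈282/205⌉=2 ⌈376/205⌉=2 ⌈470/205⌉=3 ⌈564/205⌉=3 ⌈658/205⌉=4 ⌈752/205⌉=4 ⌈846/205⌉=5
  n=10…11: ⌈940/205⌉=5 ⌈1034/205⌉=6
s_n = t_(n+1) − t_n for n = 0 … 10 gives
prefix = 10101010101
slide a length-4 window over [0..3] … [7..10] (8 windows); first occurrence of each distinct factor:
  [  0..  3] 1010
  [  1..  4] 0101
  (the other 6 windows repeat one of these)
distinct factors: {0101, 1010}
count = 2  (Sturmian bound for length 4 is 5)

2


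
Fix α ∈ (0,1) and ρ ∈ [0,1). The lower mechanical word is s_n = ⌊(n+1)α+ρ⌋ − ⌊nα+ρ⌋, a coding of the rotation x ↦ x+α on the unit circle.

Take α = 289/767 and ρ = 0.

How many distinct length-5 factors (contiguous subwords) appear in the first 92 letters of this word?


6

t_n = ⌊(n·289)/767⌋ for n = 0 … 92:
  n=0…9: ⌊0/767⌋=0 ⌊289/767⌋=0 ⌊578/767⌋=0 ⌊867/767⌋=1 ⌊1156/767⌋=1 ⌊1445/767⌋=1 ⌊1734/767⌋=2 ⌊2023/767⌋=2 ⌊2312/767⌋=3 ⌊2601/767⌋=3
  n=10…19: ⌊2890/767⌋=3 ⌊3179/767⌋=4 ⌊3468/767⌋=4 ⌊3757/767⌋=4 ⌊4046/767⌋=5 ⌊4335/767⌋=5 ⌊4624/767⌋=6 ⌊4913/767⌋=6 ⌊5202/767⌋=6 ⌊5491/767⌋=7
  n=20…29: ⌊5780/767⌋=7 ⌊6069/767⌋=7 ⌊6358/767⌋=8 ⌊6647/767⌋=8 ⌊6936/767⌋=9 ⌊7225/767⌋=9 ⌊7514/767⌋=9 ⌊7803/767⌋=10 ⌊8092/767⌋=10 ⌊8381/767⌋=10
  n=30…39: ⌊8670/767⌋=11 ⌊8959/767⌋=11 ⌊9248/767⌋=12 ⌊9537/767⌋=12 ⌊9826/767⌋=12 ⌊10115/767⌋=13 ⌊10404/767⌋=13 ⌊10693/767⌋=13 ⌊10982/767⌋=14 ⌊11271/767⌋=14
  n=40…49: ⌊11560/767⌋=15 ⌊11849/767⌋=15 ⌊12138/767⌋=15 ⌊12427/767⌋=16 ⌊12716/767⌋=16 ⌊13005/767⌋=16 ⌊13294/767⌋=17 ⌊13583/767⌋=17 ⌊13872/767⌋=18 ⌊14161/767⌋=18
  n=50…59: ⌊14450/767⌋=18 ⌊14739/767⌋=19 ⌊15028/767⌋=19 ⌊15317/767⌋=19 ⌊15606/767⌋=20 ⌊15895/767⌋=20 ⌊16184/767⌋=21 ⌊16473/767⌋=21 ⌊16762/767⌋=21 ⌊17051/767⌋=22
  n=60…69: ⌊17340/767⌋=22 ⌊17629/767⌋=22 ⌊17918/767⌋=23 ⌊18207/767⌋=23 ⌊18496/767⌋=24 ⌊18785/767⌋=24 ⌊19074/767⌋=24 ⌊19363/767⌋=25 ⌊19652/767⌋=25 ⌊19941/767⌋=25
  n=70…79: ⌊20230/767⌋=26 ⌊20519/767⌋=26 ⌊20808/767⌋=27 ⌊21097/767⌋=27 ⌊21386/767⌋=27 ⌊21675/767⌋=28 ⌊21964/767⌋=28 ⌊22253/767⌋=29 ⌊22542/767⌋=29 ⌊22831/767⌋=29
  n=80…89: ⌊23120/767⌋=30 ⌊23409/767⌋=30 ⌊23698/767⌋=30 ⌊23987/767⌋=31 ⌊24276/767⌋=31 ⌊24565/767⌋=32 ⌊24854/767⌋=32 ⌊25143/767⌋=32 ⌊25432/767⌋=33 ⌊25721/767⌋=33
  n=90…92: ⌊26010/767⌋=33 ⌊26299/767⌋=34 ⌊26588/767⌋=34
s_n = t_(n+1) − t_n for n = 0 … 91 gives
prefix = 00100101001001010010010100100101001001010010010100100101001001010010010100101001001010010010
slide a length-5 window over [0..4] … [87..91] (88 windows); first occurrence of each distinct factor:
  [  0..  4] 00100
  [  1..  5] 01001
  [  2..  6] 10010
  [  3..  7] 00101
  [  4..  8] 01010
  [  5..  9] 10100
  (the other 82 windows repeat one of these)
distinct factors: {00100, 00101, 01001, 01010, 10010, 10100}
count = 6  (Sturmian bound for length 5 is 6)


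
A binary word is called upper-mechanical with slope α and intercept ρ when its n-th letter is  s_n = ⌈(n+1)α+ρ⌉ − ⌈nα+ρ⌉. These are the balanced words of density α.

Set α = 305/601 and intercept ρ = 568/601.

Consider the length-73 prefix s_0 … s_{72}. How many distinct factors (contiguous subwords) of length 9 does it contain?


t_n = ⌈(n·305+568)/601⌉ for n = 0 … 73:
  n=0…9: ⌈568/601⌉=1 ⌈873/601⌉=2 ⌈1178/601⌉=2 ⌈1483/601⌉=3 ⌈1788/601⌉=3 ⌈2093/601⌉=4 ⌈2398/601⌉=4 ⌈2703/601⌉=5 ⌈3008/601⌉=6 ⌈3313/601⌉=6
  n=10…19: ⌈3618/601⌉=7 ⌈3923/601⌉=7 ⌈4228/601⌉=8 ⌈4533/601⌉=8 ⌈4838/601⌉=9 ⌈5143/601⌉=9 ⌈5448/601⌉=10 ⌈5753/601⌉=10 ⌈6058/601⌉=11 ⌈6363/601⌉=11
  n=20…29: ⌈6668/601⌉=12 ⌈6973/601⌉=12 ⌈7278/601⌉=13 ⌈7583/601⌉=13 ⌈7888/601⌉=14 ⌈8193/601⌉=14 ⌈8498/601⌉=15 ⌈8803/601⌉=15 ⌈9108/601⌉=16 ⌈9413/601⌉=16
  n=30…39: ⌈9718/601⌉=17 ⌈10023/601⌉=17 ⌈10328/601⌉=18 ⌈10633/601⌉=18 ⌈10938/601⌉=19 ⌈11243/601⌉=19 ⌈11548/601⌉=20 ⌈11853/601⌉=20 ⌈12158/601⌉=21 ⌈12463/601⌉=21
  n=40…49: ⌈12768/601⌉=22 ⌈13073/601⌉=22 ⌈13378/601⌉=23 ⌈13683/601⌉=23 ⌈13988/601⌉=24 ⌈14293/601⌉=24 ⌈14598/601⌉=25 ⌈14903/601⌉=25 ⌈15208/601⌉=26 ⌈15513/601⌉=26
  n=50…59: ⌈15818/601⌉=27 ⌈16123/601⌉=27 ⌈16428/601⌉=28 ⌈16733/601⌉=28 ⌈17038/601⌉=29 ⌈17343/601⌉=29 ⌈17648/601⌉=30 ⌈17953/601⌉=30 ⌈18258/601⌉=31 ⌈18563/601⌉=31
  n=60…69: ⌈18868/601⌉=32 ⌈19173/601⌉=32 ⌈19478/601⌉=33 ⌈19783/601⌉=33 ⌈20088/601⌉=34 ⌈20393/601⌉=34 ⌈20698/601⌉=35 ⌈21003/601⌉=35 ⌈21308/601⌉=36 ⌈21613/601⌉=36
  n=70…73: ⌈21918/601⌉=37 ⌈22223/601⌉=37 ⌈22528/601⌉=38 ⌈22833/601⌉=38
s_n = t_(n+1) − t_n for n = 0 … 72 gives
prefix = 1010101101010101010101010101010101010101010101010101010101010101010101010
slide a length-9 window over [0..8] … [64..72] (65 windows); first occurrence of each distinct factor:
  [  0..  8] 101010110
  [  1..  9] 010101101
  [  2.. 10] 101011010
  [  3.. 11] 010110101
  [  4.. 12] 101101010
  [  5.. 13] 011010101
  [  6.. 14] 110101010
  [  7.. 15] 101010101
  [  8.. 16] 010101010
  (the other 56 windows repeat one of these)
distinct factors: {010101010, 010101101, 010110101, 011010101, 101010101, 101010110, 101011010, 101101010, 110101010}
count = 9  (Sturmian bound for length 9 is 10)

9
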